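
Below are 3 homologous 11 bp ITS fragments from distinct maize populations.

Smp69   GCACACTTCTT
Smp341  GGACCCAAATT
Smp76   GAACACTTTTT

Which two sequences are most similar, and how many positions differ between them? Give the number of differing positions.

2

Pairwise Hamming distances:
  Smp69 vs Smp341: 5
  Smp69 vs Smp76: 2
  Smp341 vs Smp76: 5
The smallest is 2, between Smp69 and Smp76.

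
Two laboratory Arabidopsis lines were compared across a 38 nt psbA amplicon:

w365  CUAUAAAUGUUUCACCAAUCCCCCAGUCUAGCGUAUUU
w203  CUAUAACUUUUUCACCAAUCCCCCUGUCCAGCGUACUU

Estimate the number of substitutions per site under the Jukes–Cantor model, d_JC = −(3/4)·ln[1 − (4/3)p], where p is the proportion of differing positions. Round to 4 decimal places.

0.1447

Differing sites — 7:A/C; 9:G/U; 25:A/U; 29:U/C; 36:U/C.
p = 5/38 = 0.131579.
d = −0.75 · ln(1 − (4/3)·0.131579) = −0.75 · ln(0.824561) = −0.75 · (-0.192904) = 0.1447.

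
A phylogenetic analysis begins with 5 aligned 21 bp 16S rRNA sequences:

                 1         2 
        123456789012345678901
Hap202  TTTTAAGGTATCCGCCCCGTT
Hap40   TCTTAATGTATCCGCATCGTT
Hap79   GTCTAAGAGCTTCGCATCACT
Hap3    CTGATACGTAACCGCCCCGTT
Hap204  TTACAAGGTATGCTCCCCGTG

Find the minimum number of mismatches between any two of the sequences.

Pairwise Hamming distances:
  Hap202 vs Hap40: 4
  Hap202 vs Hap79: 10
  Hap202 vs Hap3: 6
  Hap202 vs Hap204: 5
  Hap40 vs Hap79: 10
  Hap40 vs Hap3: 9
  Hap40 vs Hap204: 9
  Hap79 vs Hap3: 14
  Hap79 vs Hap204: 13
  Hap3 vs Hap204: 9
The smallest is 4, between Hap202 and Hap40.

4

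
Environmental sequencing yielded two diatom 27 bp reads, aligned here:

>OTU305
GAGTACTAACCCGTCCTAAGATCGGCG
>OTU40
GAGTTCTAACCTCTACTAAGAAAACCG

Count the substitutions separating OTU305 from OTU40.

Mismatches occur at site 5 (A↔T), site 12 (C↔T), site 13 (G↔C), site 15 (C↔A), site 22 (T↔A), site 23 (C↔A), site 24 (G↔A), site 25 (G↔C).
That gives 8 mismatches out of 27 aligned sites, so the Hamming distance is 8.

8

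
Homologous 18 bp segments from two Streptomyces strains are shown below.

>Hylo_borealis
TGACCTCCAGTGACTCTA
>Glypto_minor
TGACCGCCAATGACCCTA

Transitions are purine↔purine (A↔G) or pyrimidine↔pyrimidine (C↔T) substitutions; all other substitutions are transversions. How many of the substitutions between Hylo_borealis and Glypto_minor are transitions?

2

Mismatches occur at site 6 (T→G, transversion), site 10 (G→A, transition), site 15 (T→C, transition).
Of the 3 differences, 2 transitions and 1 transversion, so the answer is 2.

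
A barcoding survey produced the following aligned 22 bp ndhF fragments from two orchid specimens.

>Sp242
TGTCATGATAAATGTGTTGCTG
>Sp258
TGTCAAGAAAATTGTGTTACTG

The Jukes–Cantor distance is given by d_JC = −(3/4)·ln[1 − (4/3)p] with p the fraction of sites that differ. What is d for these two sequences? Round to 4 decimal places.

Differing sites — 6:T/A; 9:T/A; 12:A/T; 19:G/A.
p = 4/22 = 0.181818.
d = −0.75 · ln(1 − (4/3)·0.181818) = −0.75 · ln(0.757576) = −0.75 · (-0.277631) = 0.2082.

0.2082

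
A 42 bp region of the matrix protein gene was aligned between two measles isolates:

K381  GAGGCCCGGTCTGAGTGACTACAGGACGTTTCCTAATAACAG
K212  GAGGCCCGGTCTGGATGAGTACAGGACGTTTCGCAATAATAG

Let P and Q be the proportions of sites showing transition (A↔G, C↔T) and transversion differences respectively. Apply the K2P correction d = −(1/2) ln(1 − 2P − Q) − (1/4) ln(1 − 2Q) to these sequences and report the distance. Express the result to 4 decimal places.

0.1610

Differing sites — 14:A/G (Ti); 15:G/A (Ti); 19:C/G (Tv); 33:C/G (Tv); 34:T/C (Ti); 40:C/T (Ti).
Of the 6 differences, 4 transitions and 2 transversions over 42 sites: P = 4/42 = 0.095238, Q = 2/42 = 0.047619.
d = −0.5·ln(0.761905) − 0.25·ln(0.904762) = −0.5·(-0.271933) − 0.25·(-0.100083) = 0.1610.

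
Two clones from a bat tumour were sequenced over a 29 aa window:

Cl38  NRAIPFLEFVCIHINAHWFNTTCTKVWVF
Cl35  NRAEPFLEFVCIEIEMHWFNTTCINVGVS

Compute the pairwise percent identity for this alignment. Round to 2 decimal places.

The sequences differ at positions 4 (I/E), 13 (H/E), 15 (N/E), 16 (A/M), 24 (T/I), 25 (K/N), 27 (W/G), 29 (F/S).
21 of the 29 sites match, so the percent identity is 21/29 × 100 = 72.41%.

72.41%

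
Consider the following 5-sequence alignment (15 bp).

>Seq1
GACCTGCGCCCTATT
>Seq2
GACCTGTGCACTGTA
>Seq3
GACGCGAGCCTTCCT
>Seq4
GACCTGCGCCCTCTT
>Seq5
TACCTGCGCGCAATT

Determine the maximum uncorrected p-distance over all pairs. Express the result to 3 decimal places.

Pairwise Hamming distances:
  Seq1 vs Seq2: 4
  Seq1 vs Seq3: 6
  Seq1 vs Seq4: 1
  Seq1 vs Seq5: 3
  Seq2 vs Seq3: 8
  Seq2 vs Seq4: 4
  Seq2 vs Seq5: 6
  Seq3 vs Seq4: 5
  Seq3 vs Seq5: 9
  Seq4 vs Seq5: 4
The largest is 9 mismatches, between Seq3 and Seq5; p = 9/15 = 0.600.

0.600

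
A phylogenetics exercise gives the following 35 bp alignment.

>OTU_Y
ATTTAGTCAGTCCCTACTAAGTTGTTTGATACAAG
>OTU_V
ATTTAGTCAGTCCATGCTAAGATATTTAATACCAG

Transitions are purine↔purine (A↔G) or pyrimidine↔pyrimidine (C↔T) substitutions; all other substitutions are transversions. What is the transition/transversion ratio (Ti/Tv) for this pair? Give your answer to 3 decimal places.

Differing sites — 14:C/A (Tv); 16:A/G (Ti); 22:T/A (Tv); 24:G/A (Ti); 28:G/A (Ti); 33:A/C (Tv).
Of the 6 differences, 3 transitions and 3 transversions, so Ti/Tv = 3/3 = 1.000.

1.000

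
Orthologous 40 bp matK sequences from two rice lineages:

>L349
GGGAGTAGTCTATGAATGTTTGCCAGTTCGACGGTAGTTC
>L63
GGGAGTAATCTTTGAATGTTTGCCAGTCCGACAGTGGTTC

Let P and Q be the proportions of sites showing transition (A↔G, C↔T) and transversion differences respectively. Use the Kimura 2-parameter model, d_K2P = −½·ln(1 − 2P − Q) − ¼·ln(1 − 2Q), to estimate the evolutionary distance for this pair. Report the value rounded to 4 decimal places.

Mismatches occur at site 8 (G↔A, transition), site 12 (A↔T, transversion), site 28 (T↔C, transition), site 33 (G↔A, transition), site 36 (A↔G, transition).
Of the 5 differences, 4 transitions and 1 transversion over 40 sites: P = 4/40 = 0.100000, Q = 1/40 = 0.025000.
d = −0.5·ln(0.775000) − 0.25·ln(0.950000) = −0.5·(-0.254892) − 0.25·(-0.051293) = 0.1403.

0.1403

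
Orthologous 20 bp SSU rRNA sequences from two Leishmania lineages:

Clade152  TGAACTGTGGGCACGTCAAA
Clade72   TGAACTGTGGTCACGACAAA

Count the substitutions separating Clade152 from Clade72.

2

The sequences differ at positions 11 (G/T), 16 (T/A).
That gives 2 mismatches out of 20 aligned sites, so the Hamming distance is 2.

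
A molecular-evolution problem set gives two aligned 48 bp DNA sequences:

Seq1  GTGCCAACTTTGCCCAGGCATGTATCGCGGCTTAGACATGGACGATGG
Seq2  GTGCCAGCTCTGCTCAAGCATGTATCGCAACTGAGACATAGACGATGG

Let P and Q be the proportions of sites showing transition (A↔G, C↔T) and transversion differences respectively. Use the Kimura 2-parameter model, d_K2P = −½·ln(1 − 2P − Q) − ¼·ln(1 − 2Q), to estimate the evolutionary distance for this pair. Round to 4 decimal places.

The sequences differ at positions 7 (A/G, transition), 10 (T/C, transition), 14 (C/T, transition), 17 (G/A, transition), 29 (G/A, transition), 30 (G/A, transition), 33 (T/G, transversion), 40 (G/A, transition).
Of the 8 differences, 7 transitions and 1 transversion over 48 sites: P = 7/48 = 0.145833, Q = 1/48 = 0.020833.
d = −0.5·ln(0.687501) − 0.25·ln(0.958334) = −0.5·(-0.374692) − 0.25·(-0.042559) = 0.1980.

0.1980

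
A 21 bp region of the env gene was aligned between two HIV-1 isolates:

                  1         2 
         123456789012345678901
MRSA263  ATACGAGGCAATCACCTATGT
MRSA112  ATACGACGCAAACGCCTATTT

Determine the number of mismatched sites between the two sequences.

Mismatches occur at site 7 (G/C), site 12 (T/A), site 14 (A/G), site 20 (G/T).
That gives 4 mismatches out of 21 aligned sites, so the Hamming distance is 4.

4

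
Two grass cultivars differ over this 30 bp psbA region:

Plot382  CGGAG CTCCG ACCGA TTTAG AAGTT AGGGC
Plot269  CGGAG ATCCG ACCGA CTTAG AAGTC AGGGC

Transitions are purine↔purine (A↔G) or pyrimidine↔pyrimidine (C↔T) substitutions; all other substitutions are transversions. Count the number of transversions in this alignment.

1

Mismatches occur at site 6 (C↔A, transversion), site 16 (T↔C, transition), site 25 (T↔C, transition).
Of the 3 differences, 2 transitions and 1 transversion, so the answer is 1.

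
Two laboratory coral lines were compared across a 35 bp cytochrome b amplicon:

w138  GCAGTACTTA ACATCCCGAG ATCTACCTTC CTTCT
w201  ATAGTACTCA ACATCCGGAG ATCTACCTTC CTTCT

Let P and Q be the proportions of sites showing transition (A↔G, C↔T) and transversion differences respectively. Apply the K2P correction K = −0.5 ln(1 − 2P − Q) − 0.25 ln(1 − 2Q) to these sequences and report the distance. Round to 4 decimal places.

0.1263

Mismatches occur at site 1 (G↔A, transition), site 2 (C↔T, transition), site 9 (T↔C, transition), site 17 (C↔G, transversion).
Of the 4 differences, 3 transitions and 1 transversion over 35 sites: P = 3/35 = 0.085714, Q = 1/35 = 0.028571.
d = −0.5·ln(0.800001) − 0.25·ln(0.942858) = −0.5·(-0.223142) − 0.25·(-0.058840) = 0.1263.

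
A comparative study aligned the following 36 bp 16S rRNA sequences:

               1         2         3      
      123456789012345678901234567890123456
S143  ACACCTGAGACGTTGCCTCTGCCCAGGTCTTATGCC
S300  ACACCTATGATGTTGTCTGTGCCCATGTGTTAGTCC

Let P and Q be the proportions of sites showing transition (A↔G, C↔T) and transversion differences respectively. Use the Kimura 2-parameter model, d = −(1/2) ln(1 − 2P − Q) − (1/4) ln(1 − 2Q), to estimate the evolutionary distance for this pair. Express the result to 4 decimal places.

0.3041

The sequences differ at positions 7 (G/A, transition), 8 (A/T, transversion), 11 (C/T, transition), 16 (C/T, transition), 19 (C/G, transversion), 26 (G/T, transversion), 29 (C/G, transversion), 33 (T/G, transversion), 34 (G/T, transversion).
Of the 9 differences, 3 transitions and 6 transversions over 36 sites: P = 3/36 = 0.083333, Q = 6/36 = 0.166667.
d = −0.5·ln(0.666667) − 0.25·ln(0.666666) = −0.5·(-0.405465) − 0.25·(-0.405466) = 0.3041.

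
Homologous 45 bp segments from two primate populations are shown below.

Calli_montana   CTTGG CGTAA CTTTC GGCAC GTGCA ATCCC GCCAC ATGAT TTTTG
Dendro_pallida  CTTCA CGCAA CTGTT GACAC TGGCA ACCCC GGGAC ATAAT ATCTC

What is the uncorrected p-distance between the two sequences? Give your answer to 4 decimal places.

Mismatches occur at site 4 (G→C), site 5 (G→A), site 8 (T→C), site 13 (T→G), site 15 (C→T), site 17 (G→A), site 21 (G→T), site 22 (T→G), site 27 (T→C), site 32 (C→G), site 33 (C→G), site 38 (G→A), site 41 (T→A), site 43 (T→C), site 45 (G→C).
There are 15 differences over 45 sites, so p = 15/45 = 0.3333.

0.3333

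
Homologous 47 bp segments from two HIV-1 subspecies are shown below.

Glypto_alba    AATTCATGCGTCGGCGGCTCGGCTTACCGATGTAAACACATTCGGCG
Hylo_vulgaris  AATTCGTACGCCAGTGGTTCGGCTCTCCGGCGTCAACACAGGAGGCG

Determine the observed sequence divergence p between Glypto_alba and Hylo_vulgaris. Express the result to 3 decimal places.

0.298

Mismatches occur at site 6 (A/G), site 8 (G/A), site 11 (T/C), site 13 (G/A), site 15 (C/T), site 18 (C/T), site 25 (T/C), site 26 (A/T), site 30 (A/G), site 31 (T/C), site 34 (A/C), site 41 (T/G), site 42 (T/G), site 43 (C/A).
There are 14 differences over 47 sites, so p = 14/47 = 0.298.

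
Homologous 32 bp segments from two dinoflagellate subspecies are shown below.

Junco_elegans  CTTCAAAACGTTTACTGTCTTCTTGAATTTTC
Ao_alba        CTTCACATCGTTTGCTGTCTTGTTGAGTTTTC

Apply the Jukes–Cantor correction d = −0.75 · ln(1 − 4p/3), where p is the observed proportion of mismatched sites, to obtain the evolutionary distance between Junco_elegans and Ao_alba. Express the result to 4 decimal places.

0.1752

Mismatches occur at site 6 (A→C), site 8 (A→T), site 14 (A→G), site 22 (C→G), site 27 (A→G).
p = 5/32 = 0.156250.
d = −0.75 · ln(1 − (4/3)·0.156250) = −0.75 · ln(0.791667) = −0.75 · (-0.233614) = 0.1752.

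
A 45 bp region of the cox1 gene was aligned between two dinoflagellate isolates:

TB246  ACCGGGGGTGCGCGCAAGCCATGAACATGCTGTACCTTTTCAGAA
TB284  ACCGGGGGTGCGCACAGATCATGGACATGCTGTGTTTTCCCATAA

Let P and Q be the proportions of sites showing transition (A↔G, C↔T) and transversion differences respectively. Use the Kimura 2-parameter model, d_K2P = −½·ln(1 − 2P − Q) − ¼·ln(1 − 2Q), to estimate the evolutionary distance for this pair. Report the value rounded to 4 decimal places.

0.3257

Differing sites — 14:G/A (Ti); 17:A/G (Ti); 18:G/A (Ti); 19:C/T (Ti); 24:A/G (Ti); 34:A/G (Ti); 35:C/T (Ti); 36:C/T (Ti); 39:T/C (Ti); 40:T/C (Ti); 43:G/T (Tv).
Of the 11 differences, 10 transitions and 1 transversion over 45 sites: P = 10/45 = 0.222222, Q = 1/45 = 0.022222.
d = −0.5·ln(0.533334) − 0.25·ln(0.955556) = −0.5·(-0.628607) − 0.25·(-0.045462) = 0.3257.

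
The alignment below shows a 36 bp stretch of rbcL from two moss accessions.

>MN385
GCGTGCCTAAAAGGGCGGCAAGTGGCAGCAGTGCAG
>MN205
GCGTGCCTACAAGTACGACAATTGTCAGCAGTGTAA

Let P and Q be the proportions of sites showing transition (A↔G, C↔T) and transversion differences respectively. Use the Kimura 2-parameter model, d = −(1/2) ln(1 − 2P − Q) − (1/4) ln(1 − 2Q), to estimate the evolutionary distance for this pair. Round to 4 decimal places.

0.2656

Differing sites — 10:A/C (Tv); 14:G/T (Tv); 15:G/A (Ti); 18:G/A (Ti); 22:G/T (Tv); 25:G/T (Tv); 34:C/T (Ti); 36:G/A (Ti).
Of the 8 differences, 4 transitions and 4 transversions over 36 sites: P = 4/36 = 0.111111, Q = 4/36 = 0.111111.
d = −0.5·ln(0.666667) − 0.25·ln(0.777778) = −0.5·(-0.405465) − 0.25·(-0.251314) = 0.2656.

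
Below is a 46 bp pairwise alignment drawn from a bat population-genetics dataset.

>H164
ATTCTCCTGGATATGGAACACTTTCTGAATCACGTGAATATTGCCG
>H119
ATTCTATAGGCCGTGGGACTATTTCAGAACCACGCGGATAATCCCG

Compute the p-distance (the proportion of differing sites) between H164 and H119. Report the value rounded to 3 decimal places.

The sequences differ at positions 6 (C/A), 7 (C/T), 8 (T/A), 11 (A/C), 12 (T/C), 13 (A/G), 17 (A/G), 20 (A/T), 21 (C/A), 26 (T/A), 30 (T/C), 35 (T/C), 37 (A/G), 41 (T/A), 43 (G/C).
There are 15 differences over 46 sites, so p = 15/46 = 0.326.

0.326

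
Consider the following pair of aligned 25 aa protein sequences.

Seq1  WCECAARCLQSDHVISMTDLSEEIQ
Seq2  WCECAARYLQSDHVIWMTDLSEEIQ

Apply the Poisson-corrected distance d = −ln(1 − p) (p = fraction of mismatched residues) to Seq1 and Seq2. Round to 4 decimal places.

0.0834

Mismatches occur at site 8 (C↔Y), site 16 (S↔W).
p = 2/25 = 0.080000.
d = −ln(1 − 0.080000) = −ln(0.920000) = 0.0834.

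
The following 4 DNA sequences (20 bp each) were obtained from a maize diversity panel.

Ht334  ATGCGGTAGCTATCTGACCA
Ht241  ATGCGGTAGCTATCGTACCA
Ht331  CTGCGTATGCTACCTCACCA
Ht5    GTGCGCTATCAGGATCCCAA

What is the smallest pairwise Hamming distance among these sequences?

Pairwise Hamming distances:
  Ht334 vs Ht241: 2
  Ht334 vs Ht331: 6
  Ht334 vs Ht5: 10
  Ht241 vs Ht331: 7
  Ht241 vs Ht5: 11
  Ht331 vs Ht5: 11
The smallest is 2, between Ht334 and Ht241.

2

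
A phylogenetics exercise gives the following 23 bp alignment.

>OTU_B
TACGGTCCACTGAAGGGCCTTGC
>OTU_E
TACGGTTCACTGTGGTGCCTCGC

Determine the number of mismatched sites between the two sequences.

Differing sites — 7:C/T; 13:A/T; 14:A/G; 16:G/T; 21:T/C.
That gives 5 mismatches out of 23 aligned sites, so the Hamming distance is 5.

5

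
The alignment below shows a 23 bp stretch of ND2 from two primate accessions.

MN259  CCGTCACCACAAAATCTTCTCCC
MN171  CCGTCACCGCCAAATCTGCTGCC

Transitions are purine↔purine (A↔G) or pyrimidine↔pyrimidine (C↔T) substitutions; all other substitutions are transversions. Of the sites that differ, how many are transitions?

The sequences differ at positions 9 (A/G, transition), 11 (A/C, transversion), 18 (T/G, transversion), 21 (C/G, transversion).
Of the 4 differences, 1 transition and 3 transversions, so the answer is 1.

1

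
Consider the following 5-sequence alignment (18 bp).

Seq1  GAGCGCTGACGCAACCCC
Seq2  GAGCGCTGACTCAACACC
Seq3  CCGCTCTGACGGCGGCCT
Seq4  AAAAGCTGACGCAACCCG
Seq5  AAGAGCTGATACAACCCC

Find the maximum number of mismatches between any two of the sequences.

Pairwise Hamming distances:
  Seq1 vs Seq2: 2
  Seq1 vs Seq3: 8
  Seq1 vs Seq4: 4
  Seq1 vs Seq5: 4
  Seq2 vs Seq3: 10
  Seq2 vs Seq4: 6
  Seq2 vs Seq5: 5
  Seq3 vs Seq4: 10
  Seq3 vs Seq5: 11
  Seq4 vs Seq5: 4
The largest is 11, between Seq3 and Seq5.

11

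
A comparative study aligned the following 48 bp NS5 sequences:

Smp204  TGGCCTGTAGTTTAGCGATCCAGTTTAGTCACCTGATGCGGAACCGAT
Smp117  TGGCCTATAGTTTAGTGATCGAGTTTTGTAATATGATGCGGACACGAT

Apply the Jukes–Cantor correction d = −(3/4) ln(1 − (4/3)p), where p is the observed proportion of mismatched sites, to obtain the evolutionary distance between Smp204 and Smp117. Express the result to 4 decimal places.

0.2158

Mismatches occur at site 7 (G→A), site 16 (C→T), site 21 (C→G), site 27 (A→T), site 30 (C→A), site 32 (C→T), site 33 (C→A), site 43 (A→C), site 44 (C→A).
p = 9/48 = 0.187500.
d = −0.75 · ln(1 − (4/3)·0.187500) = −0.75 · ln(0.750000) = −0.75 · (-0.287682) = 0.2158.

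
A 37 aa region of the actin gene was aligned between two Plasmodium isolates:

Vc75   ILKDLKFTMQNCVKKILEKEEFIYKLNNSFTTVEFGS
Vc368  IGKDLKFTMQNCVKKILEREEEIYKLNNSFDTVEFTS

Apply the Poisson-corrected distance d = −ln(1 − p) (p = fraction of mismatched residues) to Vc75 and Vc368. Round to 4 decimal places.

Mismatches occur at site 2 (L→G), site 19 (K→R), site 22 (F→E), site 31 (T→D), site 36 (G→T).
p = 5/37 = 0.135135.
d = −ln(1 − 0.135135) = −ln(0.864865) = 0.1452.

0.1452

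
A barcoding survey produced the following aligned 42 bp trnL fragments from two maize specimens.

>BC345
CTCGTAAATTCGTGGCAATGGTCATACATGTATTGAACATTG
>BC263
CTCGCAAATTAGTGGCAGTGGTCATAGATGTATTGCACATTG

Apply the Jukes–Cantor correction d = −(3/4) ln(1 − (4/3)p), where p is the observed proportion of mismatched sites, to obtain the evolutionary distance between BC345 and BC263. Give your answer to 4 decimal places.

0.1296

The sequences differ at positions 5 (T/C), 11 (C/A), 18 (A/G), 27 (C/G), 36 (A/C).
p = 5/42 = 0.119048.
d = −0.75 · ln(1 − (4/3)·0.119048) = −0.75 · ln(0.841269) = −0.75 · (-0.172844) = 0.1296.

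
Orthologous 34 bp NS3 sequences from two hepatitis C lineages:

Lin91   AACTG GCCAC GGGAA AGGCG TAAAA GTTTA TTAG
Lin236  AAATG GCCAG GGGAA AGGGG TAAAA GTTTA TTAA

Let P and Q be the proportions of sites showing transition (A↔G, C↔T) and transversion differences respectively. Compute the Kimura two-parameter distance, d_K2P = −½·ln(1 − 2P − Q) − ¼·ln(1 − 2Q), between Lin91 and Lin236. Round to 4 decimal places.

0.1281

Mismatches occur at site 3 (C/A, transversion), site 10 (C/G, transversion), site 19 (C/G, transversion), site 34 (G/A, transition).
Of the 4 differences, 1 transition and 3 transversions over 34 sites: P = 1/34 = 0.029412, Q = 3/34 = 0.088235.
d = −0.5·ln(0.852941) − 0.25·ln(0.823530) = −0.5·(-0.159065) − 0.25·(-0.194155) = 0.1281.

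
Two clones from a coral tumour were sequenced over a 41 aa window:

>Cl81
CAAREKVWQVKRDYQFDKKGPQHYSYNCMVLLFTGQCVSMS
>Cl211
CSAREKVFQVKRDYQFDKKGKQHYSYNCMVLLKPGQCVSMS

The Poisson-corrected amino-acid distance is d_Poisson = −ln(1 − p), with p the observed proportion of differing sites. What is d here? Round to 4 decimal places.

0.1301

Mismatches occur at site 2 (A/S), site 8 (W/F), site 21 (P/K), site 33 (F/K), site 34 (T/P).
p = 5/41 = 0.121951.
d = −ln(1 − 0.121951) = −ln(0.878049) = 0.1301.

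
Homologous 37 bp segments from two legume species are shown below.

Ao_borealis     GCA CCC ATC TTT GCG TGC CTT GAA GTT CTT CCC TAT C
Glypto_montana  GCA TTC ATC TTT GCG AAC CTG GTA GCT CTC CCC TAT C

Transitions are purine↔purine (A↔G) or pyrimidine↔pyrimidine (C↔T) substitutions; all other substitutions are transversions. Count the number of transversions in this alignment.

3

The sequences differ at positions 4 (C/T, transition), 5 (C/T, transition), 16 (T/A, transversion), 17 (G/A, transition), 21 (T/G, transversion), 23 (A/T, transversion), 26 (T/C, transition), 30 (T/C, transition).
Of the 8 differences, 5 transitions and 3 transversions, so the answer is 3.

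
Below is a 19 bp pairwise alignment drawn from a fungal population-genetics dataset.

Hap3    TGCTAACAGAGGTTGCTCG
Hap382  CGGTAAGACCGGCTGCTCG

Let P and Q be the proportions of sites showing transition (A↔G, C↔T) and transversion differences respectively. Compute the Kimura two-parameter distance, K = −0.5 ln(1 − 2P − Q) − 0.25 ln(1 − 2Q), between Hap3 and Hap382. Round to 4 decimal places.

Differing sites — 1:T/C (Ti); 3:C/G (Tv); 7:C/G (Tv); 9:G/C (Tv); 10:A/C (Tv); 13:T/C (Ti).
Of the 6 differences, 2 transitions and 4 transversions over 19 sites: P = 2/19 = 0.105263, Q = 4/19 = 0.210526.
d = −0.5·ln(0.578948) − 0.25·ln(0.578948) = −0.5·(-0.546543) − 0.25·(-0.546543) = 0.4099.

0.4099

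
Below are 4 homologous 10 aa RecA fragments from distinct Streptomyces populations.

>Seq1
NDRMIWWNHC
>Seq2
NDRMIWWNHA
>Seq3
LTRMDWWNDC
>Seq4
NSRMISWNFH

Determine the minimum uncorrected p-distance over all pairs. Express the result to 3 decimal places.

Pairwise Hamming distances:
  Seq1 vs Seq2: 1
  Seq1 vs Seq3: 4
  Seq1 vs Seq4: 4
  Seq2 vs Seq3: 5
  Seq2 vs Seq4: 4
  Seq3 vs Seq4: 6
The smallest is 1 mismatch, between Seq1 and Seq2; p = 1/10 = 0.100.

0.100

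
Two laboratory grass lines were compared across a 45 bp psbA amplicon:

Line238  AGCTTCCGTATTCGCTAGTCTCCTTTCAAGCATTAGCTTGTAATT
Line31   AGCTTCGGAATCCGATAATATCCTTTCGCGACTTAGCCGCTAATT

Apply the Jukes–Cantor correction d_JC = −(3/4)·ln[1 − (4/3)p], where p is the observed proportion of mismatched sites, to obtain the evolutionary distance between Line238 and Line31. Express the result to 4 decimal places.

0.3648

Mismatches occur at site 7 (C↔G), site 9 (T↔A), site 12 (T↔C), site 15 (C↔A), site 18 (G↔A), site 20 (C↔A), site 28 (A↔G), site 29 (A↔C), site 31 (C↔A), site 32 (A↔C), site 38 (T↔C), site 39 (T↔G), site 40 (G↔C).
p = 13/45 = 0.288889.
d = −0.75 · ln(1 − (4/3)·0.288889) = −0.75 · ln(0.614815) = −0.75 · (-0.486434) = 0.3648.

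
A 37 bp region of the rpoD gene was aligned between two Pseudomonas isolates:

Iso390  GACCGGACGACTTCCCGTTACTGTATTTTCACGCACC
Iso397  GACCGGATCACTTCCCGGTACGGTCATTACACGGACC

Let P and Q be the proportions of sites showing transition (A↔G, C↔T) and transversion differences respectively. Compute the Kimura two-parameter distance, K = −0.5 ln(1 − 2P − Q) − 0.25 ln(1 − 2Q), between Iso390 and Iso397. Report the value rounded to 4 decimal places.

0.2582

Differing sites — 8:C/T (Ti); 9:G/C (Tv); 18:T/G (Tv); 22:T/G (Tv); 25:A/C (Tv); 26:T/A (Tv); 29:T/A (Tv); 34:C/G (Tv).
Of the 8 differences, 1 transition and 7 transversions over 37 sites: P = 1/37 = 0.027027, Q = 7/37 = 0.189189.
d = −0.5·ln(0.756757) − 0.25·ln(0.621622) = −0.5·(-0.278713) − 0.25·(-0.475423) = 0.2582.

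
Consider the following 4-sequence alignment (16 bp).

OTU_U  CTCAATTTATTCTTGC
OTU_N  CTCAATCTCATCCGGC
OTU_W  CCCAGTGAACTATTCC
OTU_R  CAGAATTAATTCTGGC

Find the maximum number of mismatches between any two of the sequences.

Pairwise Hamming distances:
  OTU_U vs OTU_N: 5
  OTU_U vs OTU_W: 7
  OTU_U vs OTU_R: 4
  OTU_N vs OTU_W: 10
  OTU_N vs OTU_R: 7
  OTU_W vs OTU_R: 8
The largest is 10, between OTU_N and OTU_W.

10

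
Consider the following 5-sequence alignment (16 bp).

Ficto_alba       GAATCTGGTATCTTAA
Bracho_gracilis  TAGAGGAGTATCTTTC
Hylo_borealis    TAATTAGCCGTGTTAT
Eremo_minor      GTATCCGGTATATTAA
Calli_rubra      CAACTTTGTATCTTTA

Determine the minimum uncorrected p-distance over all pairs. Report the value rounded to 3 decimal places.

Pairwise Hamming distances:
  Ficto_alba vs Bracho_gracilis: 8
  Ficto_alba vs Hylo_borealis: 8
  Ficto_alba vs Eremo_minor: 3
  Ficto_alba vs Calli_rubra: 5
  Bracho_gracilis vs Hylo_borealis: 11
  Bracho_gracilis vs Eremo_minor: 10
  Bracho_gracilis vs Calli_rubra: 7
  Hylo_borealis vs Eremo_minor: 9
  Hylo_borealis vs Calli_rubra: 10
  Eremo_minor vs Calli_rubra: 8
The smallest is 3 mismatches, between Ficto_alba and Eremo_minor; p = 3/16 = 0.188.

0.188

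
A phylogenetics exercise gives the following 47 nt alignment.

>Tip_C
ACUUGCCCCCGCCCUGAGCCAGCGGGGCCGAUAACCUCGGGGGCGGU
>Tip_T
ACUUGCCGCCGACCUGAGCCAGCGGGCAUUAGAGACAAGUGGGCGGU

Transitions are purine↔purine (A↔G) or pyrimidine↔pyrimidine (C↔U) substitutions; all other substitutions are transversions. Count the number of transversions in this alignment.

10

Differing sites — 8:C/G (Tv); 12:C/A (Tv); 27:G/C (Tv); 28:C/A (Tv); 29:C/U (Ti); 30:G/U (Tv); 32:U/G (Tv); 34:A/G (Ti); 35:C/A (Tv); 37:U/A (Tv); 38:C/A (Tv); 40:G/U (Tv).
Of the 12 differences, 2 transitions and 10 transversions, so the answer is 10.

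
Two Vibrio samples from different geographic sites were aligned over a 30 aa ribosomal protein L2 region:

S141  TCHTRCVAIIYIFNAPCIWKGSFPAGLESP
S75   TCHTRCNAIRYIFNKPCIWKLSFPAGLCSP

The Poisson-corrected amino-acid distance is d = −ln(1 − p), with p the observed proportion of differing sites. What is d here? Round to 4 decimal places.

0.1823

The sequences differ at positions 7 (V/N), 10 (I/R), 15 (A/K), 21 (G/L), 28 (E/C).
p = 5/30 = 0.166667.
d = −ln(1 − 0.166667) = −ln(0.833333) = 0.1823.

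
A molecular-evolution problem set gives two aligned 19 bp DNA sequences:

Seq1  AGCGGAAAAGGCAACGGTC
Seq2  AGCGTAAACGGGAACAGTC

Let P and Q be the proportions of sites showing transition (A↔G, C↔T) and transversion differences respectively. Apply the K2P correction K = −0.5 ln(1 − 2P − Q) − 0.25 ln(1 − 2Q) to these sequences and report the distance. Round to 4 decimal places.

0.2476

Mismatches occur at site 5 (G/T, transversion), site 9 (A/C, transversion), site 12 (C/G, transversion), site 16 (G/A, transition).
Of the 4 differences, 1 transition and 3 transversions over 19 sites: P = 1/19 = 0.052632, Q = 3/19 = 0.157895.
d = −0.5·ln(0.736841) − 0.25·ln(0.684210) = −0.5·(-0.305383) − 0.25·(-0.379490) = 0.2476.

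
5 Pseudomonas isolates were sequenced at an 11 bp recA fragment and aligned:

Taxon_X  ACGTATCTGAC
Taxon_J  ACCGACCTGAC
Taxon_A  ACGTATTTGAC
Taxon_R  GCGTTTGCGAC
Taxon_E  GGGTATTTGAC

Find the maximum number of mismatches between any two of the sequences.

7

Pairwise Hamming distances:
  Taxon_X vs Taxon_J: 3
  Taxon_X vs Taxon_A: 1
  Taxon_X vs Taxon_R: 4
  Taxon_X vs Taxon_E: 3
  Taxon_J vs Taxon_A: 4
  Taxon_J vs Taxon_R: 7
  Taxon_J vs Taxon_E: 6
  Taxon_A vs Taxon_R: 4
  Taxon_A vs Taxon_E: 2
  Taxon_R vs Taxon_E: 4
The largest is 7, between Taxon_J and Taxon_R.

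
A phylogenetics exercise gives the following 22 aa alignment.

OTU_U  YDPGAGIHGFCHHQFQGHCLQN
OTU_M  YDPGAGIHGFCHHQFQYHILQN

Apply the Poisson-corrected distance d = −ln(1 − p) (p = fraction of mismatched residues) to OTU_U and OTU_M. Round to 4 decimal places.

Differing sites — 17:G/Y; 19:C/I.
p = 2/22 = 0.090909.
d = −ln(1 − 0.090909) = −ln(0.909091) = 0.0953.

0.0953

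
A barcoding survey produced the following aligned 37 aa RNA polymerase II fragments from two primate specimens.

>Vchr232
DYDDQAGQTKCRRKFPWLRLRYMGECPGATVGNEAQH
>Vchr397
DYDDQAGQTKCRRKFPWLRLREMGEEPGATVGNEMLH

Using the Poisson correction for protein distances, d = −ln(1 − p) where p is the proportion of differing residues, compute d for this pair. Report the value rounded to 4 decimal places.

0.1144

Differing sites — 22:Y/E; 26:C/E; 35:A/M; 36:Q/L.
p = 4/37 = 0.108108.
d = −ln(1 − 0.108108) = −ln(0.891892) = 0.1144.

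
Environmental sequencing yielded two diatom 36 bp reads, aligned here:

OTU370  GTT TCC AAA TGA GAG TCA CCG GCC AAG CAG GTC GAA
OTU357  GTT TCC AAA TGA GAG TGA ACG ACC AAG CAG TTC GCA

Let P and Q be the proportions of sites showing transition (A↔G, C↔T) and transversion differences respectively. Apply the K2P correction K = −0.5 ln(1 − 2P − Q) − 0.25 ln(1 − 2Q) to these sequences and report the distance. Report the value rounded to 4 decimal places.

The sequences differ at positions 17 (C/G, transversion), 19 (C/A, transversion), 22 (G/A, transition), 31 (G/T, transversion), 35 (A/C, transversion).
Of the 5 differences, 1 transition and 4 transversions over 36 sites: P = 1/36 = 0.027778, Q = 4/36 = 0.111111.
d = −0.5·ln(0.833333) − 0.25·ln(0.777778) = −0.5·(-0.182322) − 0.25·(-0.251314) = 0.1540.

0.1540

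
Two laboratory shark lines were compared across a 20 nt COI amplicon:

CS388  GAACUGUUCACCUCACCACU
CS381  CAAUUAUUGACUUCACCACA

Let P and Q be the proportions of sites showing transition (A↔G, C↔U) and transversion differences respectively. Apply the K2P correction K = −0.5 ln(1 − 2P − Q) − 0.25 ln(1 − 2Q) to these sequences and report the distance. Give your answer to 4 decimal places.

0.3881

The sequences differ at positions 1 (G/C, transversion), 4 (C/U, transition), 6 (G/A, transition), 9 (C/G, transversion), 12 (C/U, transition), 20 (U/A, transversion).
Of the 6 differences, 3 transitions and 3 transversions over 20 sites: P = 3/20 = 0.150000, Q = 3/20 = 0.150000.
d = −0.5·ln(0.550000) − 0.25·ln(0.700000) = −0.5·(-0.597837) − 0.25·(-0.356675) = 0.3881.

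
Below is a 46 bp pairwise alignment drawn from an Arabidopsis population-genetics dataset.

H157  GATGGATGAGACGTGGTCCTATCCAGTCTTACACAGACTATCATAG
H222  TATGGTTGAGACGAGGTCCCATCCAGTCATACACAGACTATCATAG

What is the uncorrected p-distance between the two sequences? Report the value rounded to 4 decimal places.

0.1087

Mismatches occur at site 1 (G/T), site 6 (A/T), site 14 (T/A), site 20 (T/C), site 29 (T/A).
There are 5 differences over 46 sites, so p = 5/46 = 0.1087.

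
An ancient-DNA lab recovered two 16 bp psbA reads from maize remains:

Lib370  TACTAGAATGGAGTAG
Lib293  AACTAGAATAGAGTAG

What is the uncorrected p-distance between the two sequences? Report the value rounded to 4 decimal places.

The sequences differ at positions 1 (T/A), 10 (G/A).
There are 2 differences over 16 sites, so p = 2/16 = 0.1250.

0.1250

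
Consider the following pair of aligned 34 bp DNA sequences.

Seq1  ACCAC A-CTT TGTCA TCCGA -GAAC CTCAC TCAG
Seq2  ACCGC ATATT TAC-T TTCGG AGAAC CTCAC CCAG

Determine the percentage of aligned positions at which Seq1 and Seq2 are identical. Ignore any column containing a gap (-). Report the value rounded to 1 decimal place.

Excluding the 3 gap columns leaves 31 comparable sites.
The sequences differ at positions 4 (A/G), 8 (C/A), 12 (G/A), 13 (T/C), 15 (A/T), 17 (C/T), 20 (A/G), 31 (T/C).
23 of the 31 comparable sites match, so the percent identity is 23/31 × 100 = 74.2%.

74.2%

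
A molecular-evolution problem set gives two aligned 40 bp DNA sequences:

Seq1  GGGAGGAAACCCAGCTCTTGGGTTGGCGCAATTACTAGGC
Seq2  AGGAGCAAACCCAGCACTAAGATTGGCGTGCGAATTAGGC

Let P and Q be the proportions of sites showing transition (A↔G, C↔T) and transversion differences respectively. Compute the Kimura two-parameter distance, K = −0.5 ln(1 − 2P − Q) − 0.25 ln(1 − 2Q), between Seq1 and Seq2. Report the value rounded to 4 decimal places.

The sequences differ at positions 1 (G/A, transition), 6 (G/C, transversion), 16 (T/A, transversion), 19 (T/A, transversion), 20 (G/A, transition), 22 (G/A, transition), 29 (C/T, transition), 30 (A/G, transition), 31 (A/C, transversion), 32 (T/G, transversion), 33 (T/A, transversion), 35 (C/T, transition).
Of the 12 differences, 6 transitions and 6 transversions over 40 sites: P = 6/40 = 0.150000, Q = 6/40 = 0.150000.
d = −0.5·ln(0.550000) − 0.25·ln(0.700000) = −0.5·(-0.597837) − 0.25·(-0.356675) = 0.3881.

0.3881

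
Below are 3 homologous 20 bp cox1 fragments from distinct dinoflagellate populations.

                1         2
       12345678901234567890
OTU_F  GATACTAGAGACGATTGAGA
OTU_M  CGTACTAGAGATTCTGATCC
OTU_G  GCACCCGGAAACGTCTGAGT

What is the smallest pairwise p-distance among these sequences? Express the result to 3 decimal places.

0.450

Pairwise Hamming distances:
  OTU_F vs OTU_M: 10
  OTU_F vs OTU_G: 9
  OTU_M vs OTU_G: 16
The smallest is 9 mismatches, between OTU_F and OTU_G; p = 9/20 = 0.450.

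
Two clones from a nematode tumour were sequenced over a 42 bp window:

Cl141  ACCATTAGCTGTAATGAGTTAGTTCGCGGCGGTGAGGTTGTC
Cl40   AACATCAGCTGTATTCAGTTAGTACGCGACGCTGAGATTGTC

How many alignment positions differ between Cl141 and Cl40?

8

Mismatches occur at site 2 (C→A), site 6 (T→C), site 14 (A→T), site 16 (G→C), site 24 (T→A), site 29 (G→A), site 32 (G→C), site 37 (G→A).
That gives 8 mismatches out of 42 aligned sites, so the Hamming distance is 8.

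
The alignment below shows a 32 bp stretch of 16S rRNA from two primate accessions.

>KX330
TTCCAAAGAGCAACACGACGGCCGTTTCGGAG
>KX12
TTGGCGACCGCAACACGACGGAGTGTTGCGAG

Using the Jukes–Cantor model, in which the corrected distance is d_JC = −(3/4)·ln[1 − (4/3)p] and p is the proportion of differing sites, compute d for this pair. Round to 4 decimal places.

0.5199

The sequences differ at positions 3 (C/G), 4 (C/G), 5 (A/C), 6 (A/G), 8 (G/C), 9 (A/C), 22 (C/A), 23 (C/G), 24 (G/T), 25 (T/G), 28 (C/G), 29 (G/C).
p = 12/32 = 0.375000.
d = −0.75 · ln(1 − (4/3)·0.375000) = −0.75 · ln(0.500000) = −0.75 · (-0.693147) = 0.5199.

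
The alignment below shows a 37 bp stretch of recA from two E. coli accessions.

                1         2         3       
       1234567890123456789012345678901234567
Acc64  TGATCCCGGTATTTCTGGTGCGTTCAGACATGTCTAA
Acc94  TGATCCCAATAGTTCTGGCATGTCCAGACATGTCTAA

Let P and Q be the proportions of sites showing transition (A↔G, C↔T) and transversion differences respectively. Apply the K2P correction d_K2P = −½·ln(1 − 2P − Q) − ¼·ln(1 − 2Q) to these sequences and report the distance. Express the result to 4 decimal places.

0.2303

Mismatches occur at site 8 (G→A, transition), site 9 (G→A, transition), site 12 (T→G, transversion), site 19 (T→C, transition), site 20 (G→A, transition), site 21 (C→T, transition), site 24 (T→C, transition).
Of the 7 differences, 6 transitions and 1 transversion over 37 sites: P = 6/37 = 0.162162, Q = 1/37 = 0.027027.
d = −0.5·ln(0.648649) − 0.25·ln(0.945946) = −0.5·(-0.432864) − 0.25·(-0.055570) = 0.2303.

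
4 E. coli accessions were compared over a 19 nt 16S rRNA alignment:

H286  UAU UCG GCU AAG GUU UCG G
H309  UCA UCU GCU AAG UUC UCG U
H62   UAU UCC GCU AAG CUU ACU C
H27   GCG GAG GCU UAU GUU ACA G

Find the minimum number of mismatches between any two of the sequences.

Pairwise Hamming distances:
  H286 vs H309: 6
  H286 vs H62: 5
  H286 vs H27: 9
  H309 vs H62: 8
  H309 vs H27: 12
  H62 vs H27: 11
The smallest is 5, between H286 and H62.

5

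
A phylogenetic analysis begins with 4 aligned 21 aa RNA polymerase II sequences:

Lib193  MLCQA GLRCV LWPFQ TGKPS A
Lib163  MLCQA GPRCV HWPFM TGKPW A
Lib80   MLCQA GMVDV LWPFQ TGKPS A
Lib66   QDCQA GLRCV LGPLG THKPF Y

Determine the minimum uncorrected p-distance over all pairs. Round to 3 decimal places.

0.143

Pairwise Hamming distances:
  Lib193 vs Lib163: 4
  Lib193 vs Lib80: 3
  Lib193 vs Lib66: 8
  Lib163 vs Lib80: 6
  Lib163 vs Lib66: 10
  Lib80 vs Lib66: 11
The smallest is 3 mismatches, between Lib193 and Lib80; p = 3/21 = 0.143.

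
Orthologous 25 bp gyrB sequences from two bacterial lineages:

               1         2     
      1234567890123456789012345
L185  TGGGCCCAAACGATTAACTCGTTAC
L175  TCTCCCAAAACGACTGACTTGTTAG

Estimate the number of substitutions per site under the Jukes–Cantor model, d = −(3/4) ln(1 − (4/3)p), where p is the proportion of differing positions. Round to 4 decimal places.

Differing sites — 2:G/C; 3:G/T; 4:G/C; 7:C/A; 14:T/C; 16:A/G; 20:C/T; 25:C/G.
p = 8/25 = 0.320000.
d = −0.75 · ln(1 − (4/3)·0.320000) = −0.75 · ln(0.573333) = −0.75 · (-0.556289) = 0.4172.

0.4172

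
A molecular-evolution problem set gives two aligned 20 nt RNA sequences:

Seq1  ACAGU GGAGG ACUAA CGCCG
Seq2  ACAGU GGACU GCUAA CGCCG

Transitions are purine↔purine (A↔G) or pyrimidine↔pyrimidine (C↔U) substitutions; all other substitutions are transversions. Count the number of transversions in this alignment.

2

Differing sites — 9:G/C (Tv); 10:G/U (Tv); 11:A/G (Ti).
Of the 3 differences, 1 transition and 2 transversions, so the answer is 2.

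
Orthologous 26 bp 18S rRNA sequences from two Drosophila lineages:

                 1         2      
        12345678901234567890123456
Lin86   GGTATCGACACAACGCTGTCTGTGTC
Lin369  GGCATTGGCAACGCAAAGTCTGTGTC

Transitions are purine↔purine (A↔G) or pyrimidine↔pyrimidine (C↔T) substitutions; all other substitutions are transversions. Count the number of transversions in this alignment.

Mismatches occur at site 3 (T↔C, transition), site 6 (C↔T, transition), site 8 (A↔G, transition), site 11 (C↔A, transversion), site 12 (A↔C, transversion), site 13 (A↔G, transition), site 15 (G↔A, transition), site 16 (C↔A, transversion), site 17 (T↔A, transversion).
Of the 9 differences, 5 transitions and 4 transversions, so the answer is 4.

4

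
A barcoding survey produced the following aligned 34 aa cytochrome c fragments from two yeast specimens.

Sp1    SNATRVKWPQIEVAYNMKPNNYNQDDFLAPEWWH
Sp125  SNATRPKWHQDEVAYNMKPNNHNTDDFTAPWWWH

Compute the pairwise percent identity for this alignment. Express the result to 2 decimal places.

Mismatches occur at site 6 (V→P), site 9 (P→H), site 11 (I→D), site 22 (Y→H), site 24 (Q→T), site 28 (L→T), site 31 (E→W).
27 of the 34 sites match, so the percent identity is 27/34 × 100 = 79.41%.

79.41%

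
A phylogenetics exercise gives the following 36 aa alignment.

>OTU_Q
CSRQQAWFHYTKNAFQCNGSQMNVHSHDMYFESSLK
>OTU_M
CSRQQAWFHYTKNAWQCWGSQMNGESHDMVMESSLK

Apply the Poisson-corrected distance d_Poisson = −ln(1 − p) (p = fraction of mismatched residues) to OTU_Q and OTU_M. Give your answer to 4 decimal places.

Mismatches occur at site 15 (F↔W), site 18 (N↔W), site 24 (V↔G), site 25 (H↔E), site 30 (Y↔V), site 31 (F↔M).
p = 6/36 = 0.166667.
d = −ln(1 − 0.166667) = −ln(0.833333) = 0.1823.

0.1823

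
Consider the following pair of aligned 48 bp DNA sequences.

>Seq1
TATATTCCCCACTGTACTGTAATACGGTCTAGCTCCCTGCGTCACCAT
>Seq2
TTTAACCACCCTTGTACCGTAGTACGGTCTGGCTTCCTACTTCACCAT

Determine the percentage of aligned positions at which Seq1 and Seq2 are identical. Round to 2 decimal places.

75.00%

The sequences differ at positions 2 (A/T), 5 (T/A), 6 (T/C), 8 (C/A), 11 (A/C), 12 (C/T), 18 (T/C), 22 (A/G), 31 (A/G), 35 (C/T), 39 (G/A), 41 (G/T).
36 of the 48 sites match, so the percent identity is 36/48 × 100 = 75.00%.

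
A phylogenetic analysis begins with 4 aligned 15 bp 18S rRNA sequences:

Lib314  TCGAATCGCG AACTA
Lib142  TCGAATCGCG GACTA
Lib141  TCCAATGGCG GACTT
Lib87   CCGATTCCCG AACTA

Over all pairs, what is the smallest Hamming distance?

Pairwise Hamming distances:
  Lib314 vs Lib142: 1
  Lib314 vs Lib141: 4
  Lib314 vs Lib87: 3
  Lib142 vs Lib141: 3
  Lib142 vs Lib87: 4
  Lib141 vs Lib87: 7
The smallest is 1, between Lib314 and Lib142.

1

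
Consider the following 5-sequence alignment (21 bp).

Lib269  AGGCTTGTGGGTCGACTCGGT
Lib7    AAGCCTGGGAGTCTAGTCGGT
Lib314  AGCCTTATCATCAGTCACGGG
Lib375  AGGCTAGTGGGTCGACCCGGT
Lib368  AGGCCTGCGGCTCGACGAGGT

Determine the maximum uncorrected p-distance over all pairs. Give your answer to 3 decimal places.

0.667

Pairwise Hamming distances:
  Lib269 vs Lib7: 6
  Lib269 vs Lib314: 10
  Lib269 vs Lib375: 2
  Lib269 vs Lib368: 5
  Lib7 vs Lib314: 14
  Lib7 vs Lib375: 8
  Lib7 vs Lib368: 8
  Lib314 vs Lib375: 11
  Lib314 vs Lib368: 13
  Lib375 vs Lib368: 6
The largest is 14 mismatches, between Lib7 and Lib314; p = 14/21 = 0.667.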